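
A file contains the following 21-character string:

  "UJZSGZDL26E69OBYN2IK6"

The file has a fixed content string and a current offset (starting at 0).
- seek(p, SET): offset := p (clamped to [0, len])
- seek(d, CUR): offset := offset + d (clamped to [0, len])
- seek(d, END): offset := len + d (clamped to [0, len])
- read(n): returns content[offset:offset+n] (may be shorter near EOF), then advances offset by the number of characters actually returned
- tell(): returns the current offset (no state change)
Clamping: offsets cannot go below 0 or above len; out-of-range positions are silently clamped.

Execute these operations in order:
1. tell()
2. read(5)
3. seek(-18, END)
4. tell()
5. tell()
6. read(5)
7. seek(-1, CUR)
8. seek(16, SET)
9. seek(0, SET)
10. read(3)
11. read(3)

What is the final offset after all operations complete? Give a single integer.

After 1 (tell()): offset=0
After 2 (read(5)): returned 'UJZSG', offset=5
After 3 (seek(-18, END)): offset=3
After 4 (tell()): offset=3
After 5 (tell()): offset=3
After 6 (read(5)): returned 'SGZDL', offset=8
After 7 (seek(-1, CUR)): offset=7
After 8 (seek(16, SET)): offset=16
After 9 (seek(0, SET)): offset=0
After 10 (read(3)): returned 'UJZ', offset=3
After 11 (read(3)): returned 'SGZ', offset=6

Answer: 6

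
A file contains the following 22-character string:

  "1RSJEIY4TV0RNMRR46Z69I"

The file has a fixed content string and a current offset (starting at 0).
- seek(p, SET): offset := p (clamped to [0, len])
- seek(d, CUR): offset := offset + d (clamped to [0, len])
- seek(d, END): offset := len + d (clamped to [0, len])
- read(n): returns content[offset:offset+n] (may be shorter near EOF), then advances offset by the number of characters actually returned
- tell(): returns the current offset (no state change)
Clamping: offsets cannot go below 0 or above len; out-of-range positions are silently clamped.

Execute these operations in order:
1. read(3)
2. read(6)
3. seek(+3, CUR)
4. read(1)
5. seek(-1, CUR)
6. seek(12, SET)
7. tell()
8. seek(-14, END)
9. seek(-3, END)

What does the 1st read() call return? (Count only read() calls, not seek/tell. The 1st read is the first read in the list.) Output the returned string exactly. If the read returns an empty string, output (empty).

Answer: 1RS

Derivation:
After 1 (read(3)): returned '1RS', offset=3
After 2 (read(6)): returned 'JEIY4T', offset=9
After 3 (seek(+3, CUR)): offset=12
After 4 (read(1)): returned 'N', offset=13
After 5 (seek(-1, CUR)): offset=12
After 6 (seek(12, SET)): offset=12
After 7 (tell()): offset=12
After 8 (seek(-14, END)): offset=8
After 9 (seek(-3, END)): offset=19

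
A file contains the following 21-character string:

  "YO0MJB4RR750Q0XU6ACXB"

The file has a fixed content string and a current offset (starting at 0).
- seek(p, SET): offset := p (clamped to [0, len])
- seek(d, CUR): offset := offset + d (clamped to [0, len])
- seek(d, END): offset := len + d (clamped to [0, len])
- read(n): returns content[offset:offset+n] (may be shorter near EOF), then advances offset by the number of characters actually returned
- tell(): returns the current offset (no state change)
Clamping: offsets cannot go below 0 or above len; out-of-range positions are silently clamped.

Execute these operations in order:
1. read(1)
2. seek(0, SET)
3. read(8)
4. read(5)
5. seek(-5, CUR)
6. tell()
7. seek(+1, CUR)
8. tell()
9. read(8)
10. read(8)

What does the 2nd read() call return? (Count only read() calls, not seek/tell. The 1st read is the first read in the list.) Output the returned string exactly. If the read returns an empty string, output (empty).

After 1 (read(1)): returned 'Y', offset=1
After 2 (seek(0, SET)): offset=0
After 3 (read(8)): returned 'YO0MJB4R', offset=8
After 4 (read(5)): returned 'R750Q', offset=13
After 5 (seek(-5, CUR)): offset=8
After 6 (tell()): offset=8
After 7 (seek(+1, CUR)): offset=9
After 8 (tell()): offset=9
After 9 (read(8)): returned '750Q0XU6', offset=17
After 10 (read(8)): returned 'ACXB', offset=21

Answer: YO0MJB4R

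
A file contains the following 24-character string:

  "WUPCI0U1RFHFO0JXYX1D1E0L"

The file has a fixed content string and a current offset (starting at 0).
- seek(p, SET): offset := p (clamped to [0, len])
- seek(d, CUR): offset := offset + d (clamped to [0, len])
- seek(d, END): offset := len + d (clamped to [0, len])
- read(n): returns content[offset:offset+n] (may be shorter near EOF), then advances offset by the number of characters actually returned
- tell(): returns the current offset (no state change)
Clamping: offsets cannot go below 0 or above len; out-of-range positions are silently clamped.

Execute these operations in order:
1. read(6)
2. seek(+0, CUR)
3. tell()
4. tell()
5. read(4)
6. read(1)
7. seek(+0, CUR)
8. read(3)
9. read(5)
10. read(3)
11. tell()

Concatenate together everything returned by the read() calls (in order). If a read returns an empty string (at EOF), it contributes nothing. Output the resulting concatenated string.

Answer: WUPCI0U1RFHFO0JXYX1D1E

Derivation:
After 1 (read(6)): returned 'WUPCI0', offset=6
After 2 (seek(+0, CUR)): offset=6
After 3 (tell()): offset=6
After 4 (tell()): offset=6
After 5 (read(4)): returned 'U1RF', offset=10
After 6 (read(1)): returned 'H', offset=11
After 7 (seek(+0, CUR)): offset=11
After 8 (read(3)): returned 'FO0', offset=14
After 9 (read(5)): returned 'JXYX1', offset=19
After 10 (read(3)): returned 'D1E', offset=22
After 11 (tell()): offset=22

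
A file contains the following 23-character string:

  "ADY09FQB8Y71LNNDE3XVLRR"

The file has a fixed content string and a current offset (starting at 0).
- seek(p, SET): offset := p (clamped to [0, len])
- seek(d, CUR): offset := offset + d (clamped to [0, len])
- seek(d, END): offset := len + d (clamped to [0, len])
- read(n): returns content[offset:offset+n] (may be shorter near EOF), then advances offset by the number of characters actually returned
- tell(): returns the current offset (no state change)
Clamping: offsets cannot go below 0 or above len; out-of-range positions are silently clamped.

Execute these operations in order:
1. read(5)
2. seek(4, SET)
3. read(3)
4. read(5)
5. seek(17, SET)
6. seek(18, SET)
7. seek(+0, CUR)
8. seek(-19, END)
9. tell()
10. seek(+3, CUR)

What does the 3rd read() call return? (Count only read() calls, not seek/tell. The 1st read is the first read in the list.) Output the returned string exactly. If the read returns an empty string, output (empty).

After 1 (read(5)): returned 'ADY09', offset=5
After 2 (seek(4, SET)): offset=4
After 3 (read(3)): returned '9FQ', offset=7
After 4 (read(5)): returned 'B8Y71', offset=12
After 5 (seek(17, SET)): offset=17
After 6 (seek(18, SET)): offset=18
After 7 (seek(+0, CUR)): offset=18
After 8 (seek(-19, END)): offset=4
After 9 (tell()): offset=4
After 10 (seek(+3, CUR)): offset=7

Answer: B8Y71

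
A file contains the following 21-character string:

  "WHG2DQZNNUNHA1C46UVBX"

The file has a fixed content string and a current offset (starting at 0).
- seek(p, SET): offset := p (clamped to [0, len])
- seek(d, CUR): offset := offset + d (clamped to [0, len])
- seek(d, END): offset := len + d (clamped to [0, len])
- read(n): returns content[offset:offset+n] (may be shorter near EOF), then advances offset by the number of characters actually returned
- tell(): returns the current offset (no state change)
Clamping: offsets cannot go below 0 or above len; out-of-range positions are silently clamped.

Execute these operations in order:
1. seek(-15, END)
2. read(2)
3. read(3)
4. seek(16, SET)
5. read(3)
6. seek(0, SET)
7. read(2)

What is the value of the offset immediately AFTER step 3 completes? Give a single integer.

After 1 (seek(-15, END)): offset=6
After 2 (read(2)): returned 'ZN', offset=8
After 3 (read(3)): returned 'NUN', offset=11

Answer: 11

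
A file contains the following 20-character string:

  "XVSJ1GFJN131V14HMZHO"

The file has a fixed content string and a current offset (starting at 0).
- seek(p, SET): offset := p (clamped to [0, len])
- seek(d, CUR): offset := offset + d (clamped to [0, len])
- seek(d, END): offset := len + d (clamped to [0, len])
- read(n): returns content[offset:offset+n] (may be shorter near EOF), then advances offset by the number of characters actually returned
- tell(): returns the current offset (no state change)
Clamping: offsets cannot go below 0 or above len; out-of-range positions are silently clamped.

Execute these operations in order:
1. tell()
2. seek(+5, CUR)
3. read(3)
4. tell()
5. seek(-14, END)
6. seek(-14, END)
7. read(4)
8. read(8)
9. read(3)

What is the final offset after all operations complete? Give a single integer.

Answer: 20

Derivation:
After 1 (tell()): offset=0
After 2 (seek(+5, CUR)): offset=5
After 3 (read(3)): returned 'GFJ', offset=8
After 4 (tell()): offset=8
After 5 (seek(-14, END)): offset=6
After 6 (seek(-14, END)): offset=6
After 7 (read(4)): returned 'FJN1', offset=10
After 8 (read(8)): returned '31V14HMZ', offset=18
After 9 (read(3)): returned 'HO', offset=20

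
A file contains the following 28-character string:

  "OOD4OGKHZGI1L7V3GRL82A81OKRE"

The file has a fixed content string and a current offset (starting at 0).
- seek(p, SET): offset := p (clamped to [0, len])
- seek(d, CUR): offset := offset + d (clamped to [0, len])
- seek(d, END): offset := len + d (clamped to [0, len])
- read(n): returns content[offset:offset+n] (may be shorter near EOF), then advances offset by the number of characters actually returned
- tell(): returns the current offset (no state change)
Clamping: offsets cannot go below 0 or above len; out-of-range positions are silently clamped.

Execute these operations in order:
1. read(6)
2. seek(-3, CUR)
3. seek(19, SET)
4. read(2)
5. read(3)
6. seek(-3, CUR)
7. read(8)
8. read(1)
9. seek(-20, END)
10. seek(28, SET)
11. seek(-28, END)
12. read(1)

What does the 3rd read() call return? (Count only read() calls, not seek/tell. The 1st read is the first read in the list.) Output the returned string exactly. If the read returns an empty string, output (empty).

Answer: A81

Derivation:
After 1 (read(6)): returned 'OOD4OG', offset=6
After 2 (seek(-3, CUR)): offset=3
After 3 (seek(19, SET)): offset=19
After 4 (read(2)): returned '82', offset=21
After 5 (read(3)): returned 'A81', offset=24
After 6 (seek(-3, CUR)): offset=21
After 7 (read(8)): returned 'A81OKRE', offset=28
After 8 (read(1)): returned '', offset=28
After 9 (seek(-20, END)): offset=8
After 10 (seek(28, SET)): offset=28
After 11 (seek(-28, END)): offset=0
After 12 (read(1)): returned 'O', offset=1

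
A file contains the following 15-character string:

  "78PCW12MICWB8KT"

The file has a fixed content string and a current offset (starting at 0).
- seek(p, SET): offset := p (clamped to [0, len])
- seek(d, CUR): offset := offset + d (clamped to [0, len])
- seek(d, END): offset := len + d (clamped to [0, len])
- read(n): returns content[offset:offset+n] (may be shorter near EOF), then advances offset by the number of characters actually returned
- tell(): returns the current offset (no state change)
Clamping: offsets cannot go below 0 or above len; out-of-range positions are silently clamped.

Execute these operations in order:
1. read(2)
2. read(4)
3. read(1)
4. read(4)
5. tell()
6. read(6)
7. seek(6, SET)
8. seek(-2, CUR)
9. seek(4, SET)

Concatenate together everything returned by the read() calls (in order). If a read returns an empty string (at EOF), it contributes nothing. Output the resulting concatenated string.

Answer: 78PCW12MICWB8KT

Derivation:
After 1 (read(2)): returned '78', offset=2
After 2 (read(4)): returned 'PCW1', offset=6
After 3 (read(1)): returned '2', offset=7
After 4 (read(4)): returned 'MICW', offset=11
After 5 (tell()): offset=11
After 6 (read(6)): returned 'B8KT', offset=15
After 7 (seek(6, SET)): offset=6
After 8 (seek(-2, CUR)): offset=4
After 9 (seek(4, SET)): offset=4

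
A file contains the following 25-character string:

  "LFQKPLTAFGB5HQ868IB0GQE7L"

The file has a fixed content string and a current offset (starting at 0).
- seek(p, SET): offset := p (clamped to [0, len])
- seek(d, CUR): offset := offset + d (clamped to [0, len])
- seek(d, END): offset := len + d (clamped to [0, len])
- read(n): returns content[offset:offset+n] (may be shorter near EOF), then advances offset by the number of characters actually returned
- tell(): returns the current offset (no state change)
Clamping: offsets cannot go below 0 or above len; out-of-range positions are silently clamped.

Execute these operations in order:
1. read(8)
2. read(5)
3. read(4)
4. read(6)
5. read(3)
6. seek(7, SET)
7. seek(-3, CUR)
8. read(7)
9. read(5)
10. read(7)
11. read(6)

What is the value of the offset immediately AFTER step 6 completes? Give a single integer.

After 1 (read(8)): returned 'LFQKPLTA', offset=8
After 2 (read(5)): returned 'FGB5H', offset=13
After 3 (read(4)): returned 'Q868', offset=17
After 4 (read(6)): returned 'IB0GQE', offset=23
After 5 (read(3)): returned '7L', offset=25
After 6 (seek(7, SET)): offset=7

Answer: 7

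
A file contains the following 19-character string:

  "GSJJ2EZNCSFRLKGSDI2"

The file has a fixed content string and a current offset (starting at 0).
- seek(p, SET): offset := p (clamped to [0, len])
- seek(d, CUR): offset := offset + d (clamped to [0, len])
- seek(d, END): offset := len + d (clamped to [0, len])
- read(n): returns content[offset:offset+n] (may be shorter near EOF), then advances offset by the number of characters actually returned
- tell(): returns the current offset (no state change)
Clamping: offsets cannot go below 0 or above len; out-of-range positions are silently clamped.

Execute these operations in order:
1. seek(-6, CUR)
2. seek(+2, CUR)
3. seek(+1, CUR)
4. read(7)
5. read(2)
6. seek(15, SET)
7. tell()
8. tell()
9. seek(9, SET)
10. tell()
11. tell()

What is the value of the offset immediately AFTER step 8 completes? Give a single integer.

After 1 (seek(-6, CUR)): offset=0
After 2 (seek(+2, CUR)): offset=2
After 3 (seek(+1, CUR)): offset=3
After 4 (read(7)): returned 'J2EZNCS', offset=10
After 5 (read(2)): returned 'FR', offset=12
After 6 (seek(15, SET)): offset=15
After 7 (tell()): offset=15
After 8 (tell()): offset=15

Answer: 15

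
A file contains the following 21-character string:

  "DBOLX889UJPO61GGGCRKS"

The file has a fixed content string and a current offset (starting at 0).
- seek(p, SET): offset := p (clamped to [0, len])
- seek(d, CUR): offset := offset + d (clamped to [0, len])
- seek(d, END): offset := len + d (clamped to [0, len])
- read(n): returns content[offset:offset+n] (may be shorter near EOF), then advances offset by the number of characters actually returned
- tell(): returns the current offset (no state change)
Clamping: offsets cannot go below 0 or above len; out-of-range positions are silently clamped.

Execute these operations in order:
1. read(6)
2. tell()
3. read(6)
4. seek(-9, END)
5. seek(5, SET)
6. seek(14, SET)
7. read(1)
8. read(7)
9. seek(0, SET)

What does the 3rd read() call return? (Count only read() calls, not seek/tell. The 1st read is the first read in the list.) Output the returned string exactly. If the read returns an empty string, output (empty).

Answer: G

Derivation:
After 1 (read(6)): returned 'DBOLX8', offset=6
After 2 (tell()): offset=6
After 3 (read(6)): returned '89UJPO', offset=12
After 4 (seek(-9, END)): offset=12
After 5 (seek(5, SET)): offset=5
After 6 (seek(14, SET)): offset=14
After 7 (read(1)): returned 'G', offset=15
After 8 (read(7)): returned 'GGCRKS', offset=21
After 9 (seek(0, SET)): offset=0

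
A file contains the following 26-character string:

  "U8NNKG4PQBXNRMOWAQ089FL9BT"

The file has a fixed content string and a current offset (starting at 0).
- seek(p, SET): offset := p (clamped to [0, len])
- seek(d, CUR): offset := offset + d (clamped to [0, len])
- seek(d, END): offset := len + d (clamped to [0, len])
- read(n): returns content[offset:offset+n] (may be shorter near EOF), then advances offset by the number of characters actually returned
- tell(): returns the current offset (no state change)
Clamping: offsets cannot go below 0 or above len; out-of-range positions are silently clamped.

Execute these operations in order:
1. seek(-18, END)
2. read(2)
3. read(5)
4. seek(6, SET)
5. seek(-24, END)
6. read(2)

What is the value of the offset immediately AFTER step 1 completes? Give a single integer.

Answer: 8

Derivation:
After 1 (seek(-18, END)): offset=8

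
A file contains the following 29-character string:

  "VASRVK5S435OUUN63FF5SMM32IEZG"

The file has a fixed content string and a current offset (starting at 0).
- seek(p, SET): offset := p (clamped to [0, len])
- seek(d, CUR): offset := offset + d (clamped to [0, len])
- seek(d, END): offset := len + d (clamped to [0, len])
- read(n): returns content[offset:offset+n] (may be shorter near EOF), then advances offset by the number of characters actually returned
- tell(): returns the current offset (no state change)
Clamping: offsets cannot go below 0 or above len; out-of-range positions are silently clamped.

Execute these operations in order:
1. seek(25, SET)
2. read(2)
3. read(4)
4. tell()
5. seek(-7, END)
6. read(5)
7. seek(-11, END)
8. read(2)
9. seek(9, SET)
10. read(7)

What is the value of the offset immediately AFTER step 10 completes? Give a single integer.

After 1 (seek(25, SET)): offset=25
After 2 (read(2)): returned 'IE', offset=27
After 3 (read(4)): returned 'ZG', offset=29
After 4 (tell()): offset=29
After 5 (seek(-7, END)): offset=22
After 6 (read(5)): returned 'M32IE', offset=27
After 7 (seek(-11, END)): offset=18
After 8 (read(2)): returned 'F5', offset=20
After 9 (seek(9, SET)): offset=9
After 10 (read(7)): returned '35OUUN6', offset=16

Answer: 16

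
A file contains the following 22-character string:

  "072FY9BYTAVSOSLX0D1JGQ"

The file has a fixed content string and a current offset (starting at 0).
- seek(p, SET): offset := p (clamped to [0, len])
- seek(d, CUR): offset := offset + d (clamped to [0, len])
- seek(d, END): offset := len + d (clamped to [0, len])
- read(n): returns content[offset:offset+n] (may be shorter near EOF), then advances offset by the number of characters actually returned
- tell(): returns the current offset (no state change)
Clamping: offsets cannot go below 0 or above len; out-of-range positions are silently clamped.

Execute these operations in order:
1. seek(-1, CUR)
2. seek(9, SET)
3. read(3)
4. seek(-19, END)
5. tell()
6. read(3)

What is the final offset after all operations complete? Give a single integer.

Answer: 6

Derivation:
After 1 (seek(-1, CUR)): offset=0
After 2 (seek(9, SET)): offset=9
After 3 (read(3)): returned 'AVS', offset=12
After 4 (seek(-19, END)): offset=3
After 5 (tell()): offset=3
After 6 (read(3)): returned 'FY9', offset=6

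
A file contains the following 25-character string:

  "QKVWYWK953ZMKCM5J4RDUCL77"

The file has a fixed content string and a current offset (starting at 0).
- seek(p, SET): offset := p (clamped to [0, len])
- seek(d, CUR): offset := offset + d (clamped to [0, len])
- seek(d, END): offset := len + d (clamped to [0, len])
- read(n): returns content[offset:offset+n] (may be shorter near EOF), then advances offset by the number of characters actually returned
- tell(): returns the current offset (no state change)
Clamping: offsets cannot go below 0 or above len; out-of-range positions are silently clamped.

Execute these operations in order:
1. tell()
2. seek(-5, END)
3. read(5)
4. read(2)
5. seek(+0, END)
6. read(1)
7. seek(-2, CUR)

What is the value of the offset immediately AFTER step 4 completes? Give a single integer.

After 1 (tell()): offset=0
After 2 (seek(-5, END)): offset=20
After 3 (read(5)): returned 'UCL77', offset=25
After 4 (read(2)): returned '', offset=25

Answer: 25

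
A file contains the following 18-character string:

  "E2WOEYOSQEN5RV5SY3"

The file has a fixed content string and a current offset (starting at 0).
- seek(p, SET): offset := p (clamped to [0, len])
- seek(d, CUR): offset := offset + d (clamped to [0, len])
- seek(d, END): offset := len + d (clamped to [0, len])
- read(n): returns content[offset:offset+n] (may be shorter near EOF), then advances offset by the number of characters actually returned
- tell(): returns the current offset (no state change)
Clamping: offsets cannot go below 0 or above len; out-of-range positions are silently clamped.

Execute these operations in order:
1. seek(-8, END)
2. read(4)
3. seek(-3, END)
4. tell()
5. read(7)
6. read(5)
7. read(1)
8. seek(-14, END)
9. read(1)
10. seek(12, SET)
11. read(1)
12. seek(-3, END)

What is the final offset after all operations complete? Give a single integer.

Answer: 15

Derivation:
After 1 (seek(-8, END)): offset=10
After 2 (read(4)): returned 'N5RV', offset=14
After 3 (seek(-3, END)): offset=15
After 4 (tell()): offset=15
After 5 (read(7)): returned 'SY3', offset=18
After 6 (read(5)): returned '', offset=18
After 7 (read(1)): returned '', offset=18
After 8 (seek(-14, END)): offset=4
After 9 (read(1)): returned 'E', offset=5
After 10 (seek(12, SET)): offset=12
After 11 (read(1)): returned 'R', offset=13
After 12 (seek(-3, END)): offset=15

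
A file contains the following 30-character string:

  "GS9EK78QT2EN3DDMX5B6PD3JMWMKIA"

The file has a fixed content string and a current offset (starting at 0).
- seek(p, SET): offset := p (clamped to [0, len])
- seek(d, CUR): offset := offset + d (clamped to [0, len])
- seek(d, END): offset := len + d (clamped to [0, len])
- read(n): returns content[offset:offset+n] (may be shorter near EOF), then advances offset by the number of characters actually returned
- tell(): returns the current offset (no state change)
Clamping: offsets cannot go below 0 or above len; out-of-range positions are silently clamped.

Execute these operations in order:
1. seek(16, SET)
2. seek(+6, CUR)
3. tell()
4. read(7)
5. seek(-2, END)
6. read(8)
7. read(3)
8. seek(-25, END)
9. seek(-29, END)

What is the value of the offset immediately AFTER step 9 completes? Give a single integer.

Answer: 1

Derivation:
After 1 (seek(16, SET)): offset=16
After 2 (seek(+6, CUR)): offset=22
After 3 (tell()): offset=22
After 4 (read(7)): returned '3JMWMKI', offset=29
After 5 (seek(-2, END)): offset=28
After 6 (read(8)): returned 'IA', offset=30
After 7 (read(3)): returned '', offset=30
After 8 (seek(-25, END)): offset=5
After 9 (seek(-29, END)): offset=1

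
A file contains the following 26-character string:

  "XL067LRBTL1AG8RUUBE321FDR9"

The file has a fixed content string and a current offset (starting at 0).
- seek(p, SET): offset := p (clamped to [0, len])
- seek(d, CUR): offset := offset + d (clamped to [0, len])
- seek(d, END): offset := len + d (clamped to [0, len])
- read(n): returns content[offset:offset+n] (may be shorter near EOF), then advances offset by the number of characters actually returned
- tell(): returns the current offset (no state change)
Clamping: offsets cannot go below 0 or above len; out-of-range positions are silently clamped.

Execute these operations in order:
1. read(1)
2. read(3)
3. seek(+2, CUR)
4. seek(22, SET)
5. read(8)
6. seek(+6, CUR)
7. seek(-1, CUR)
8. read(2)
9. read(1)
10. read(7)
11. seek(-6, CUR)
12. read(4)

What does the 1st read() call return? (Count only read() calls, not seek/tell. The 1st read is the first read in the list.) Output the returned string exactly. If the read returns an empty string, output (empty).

After 1 (read(1)): returned 'X', offset=1
After 2 (read(3)): returned 'L06', offset=4
After 3 (seek(+2, CUR)): offset=6
After 4 (seek(22, SET)): offset=22
After 5 (read(8)): returned 'FDR9', offset=26
After 6 (seek(+6, CUR)): offset=26
After 7 (seek(-1, CUR)): offset=25
After 8 (read(2)): returned '9', offset=26
After 9 (read(1)): returned '', offset=26
After 10 (read(7)): returned '', offset=26
After 11 (seek(-6, CUR)): offset=20
After 12 (read(4)): returned '21FD', offset=24

Answer: X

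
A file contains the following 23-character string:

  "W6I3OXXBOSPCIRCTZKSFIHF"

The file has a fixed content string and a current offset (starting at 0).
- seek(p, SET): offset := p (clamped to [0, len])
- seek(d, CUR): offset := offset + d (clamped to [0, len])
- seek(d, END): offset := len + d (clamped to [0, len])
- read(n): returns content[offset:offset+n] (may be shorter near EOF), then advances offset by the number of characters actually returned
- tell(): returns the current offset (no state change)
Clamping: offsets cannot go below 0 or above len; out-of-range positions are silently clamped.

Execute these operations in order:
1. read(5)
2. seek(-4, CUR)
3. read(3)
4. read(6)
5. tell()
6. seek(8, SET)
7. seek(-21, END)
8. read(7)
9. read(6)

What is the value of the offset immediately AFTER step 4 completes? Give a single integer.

Answer: 10

Derivation:
After 1 (read(5)): returned 'W6I3O', offset=5
After 2 (seek(-4, CUR)): offset=1
After 3 (read(3)): returned '6I3', offset=4
After 4 (read(6)): returned 'OXXBOS', offset=10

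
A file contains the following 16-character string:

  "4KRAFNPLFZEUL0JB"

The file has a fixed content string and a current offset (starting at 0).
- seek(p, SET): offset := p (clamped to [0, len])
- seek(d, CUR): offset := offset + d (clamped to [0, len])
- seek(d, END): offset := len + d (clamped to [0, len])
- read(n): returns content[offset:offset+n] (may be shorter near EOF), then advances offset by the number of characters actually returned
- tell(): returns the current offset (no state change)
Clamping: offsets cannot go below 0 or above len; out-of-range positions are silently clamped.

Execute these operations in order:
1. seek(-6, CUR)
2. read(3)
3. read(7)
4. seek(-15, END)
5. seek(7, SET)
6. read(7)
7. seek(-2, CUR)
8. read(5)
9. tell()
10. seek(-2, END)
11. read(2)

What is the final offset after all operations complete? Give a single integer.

Answer: 16

Derivation:
After 1 (seek(-6, CUR)): offset=0
After 2 (read(3)): returned '4KR', offset=3
After 3 (read(7)): returned 'AFNPLFZ', offset=10
After 4 (seek(-15, END)): offset=1
After 5 (seek(7, SET)): offset=7
After 6 (read(7)): returned 'LFZEUL0', offset=14
After 7 (seek(-2, CUR)): offset=12
After 8 (read(5)): returned 'L0JB', offset=16
After 9 (tell()): offset=16
After 10 (seek(-2, END)): offset=14
After 11 (read(2)): returned 'JB', offset=16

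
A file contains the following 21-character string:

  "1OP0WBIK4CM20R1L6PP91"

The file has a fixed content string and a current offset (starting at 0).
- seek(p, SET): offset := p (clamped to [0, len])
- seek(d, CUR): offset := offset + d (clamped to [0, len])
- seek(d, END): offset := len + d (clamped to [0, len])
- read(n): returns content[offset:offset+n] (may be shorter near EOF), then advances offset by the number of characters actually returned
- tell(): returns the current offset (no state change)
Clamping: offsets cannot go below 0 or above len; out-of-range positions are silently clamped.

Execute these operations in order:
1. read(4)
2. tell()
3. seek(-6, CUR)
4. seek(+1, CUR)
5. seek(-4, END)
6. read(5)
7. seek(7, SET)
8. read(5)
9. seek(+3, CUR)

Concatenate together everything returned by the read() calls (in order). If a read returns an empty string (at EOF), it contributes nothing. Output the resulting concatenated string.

Answer: 1OP0PP91K4CM2

Derivation:
After 1 (read(4)): returned '1OP0', offset=4
After 2 (tell()): offset=4
After 3 (seek(-6, CUR)): offset=0
After 4 (seek(+1, CUR)): offset=1
After 5 (seek(-4, END)): offset=17
After 6 (read(5)): returned 'PP91', offset=21
After 7 (seek(7, SET)): offset=7
After 8 (read(5)): returned 'K4CM2', offset=12
After 9 (seek(+3, CUR)): offset=15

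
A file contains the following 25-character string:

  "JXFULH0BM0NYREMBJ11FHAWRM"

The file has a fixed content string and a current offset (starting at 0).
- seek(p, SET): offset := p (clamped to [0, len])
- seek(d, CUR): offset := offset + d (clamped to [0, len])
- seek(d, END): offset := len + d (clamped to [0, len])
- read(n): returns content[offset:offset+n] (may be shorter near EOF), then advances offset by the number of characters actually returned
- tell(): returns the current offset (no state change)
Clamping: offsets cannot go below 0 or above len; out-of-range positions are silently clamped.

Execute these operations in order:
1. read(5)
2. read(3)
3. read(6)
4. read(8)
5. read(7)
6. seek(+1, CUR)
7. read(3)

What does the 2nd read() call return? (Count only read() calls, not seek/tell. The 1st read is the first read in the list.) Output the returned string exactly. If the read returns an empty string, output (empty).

After 1 (read(5)): returned 'JXFUL', offset=5
After 2 (read(3)): returned 'H0B', offset=8
After 3 (read(6)): returned 'M0NYRE', offset=14
After 4 (read(8)): returned 'MBJ11FHA', offset=22
After 5 (read(7)): returned 'WRM', offset=25
After 6 (seek(+1, CUR)): offset=25
After 7 (read(3)): returned '', offset=25

Answer: H0B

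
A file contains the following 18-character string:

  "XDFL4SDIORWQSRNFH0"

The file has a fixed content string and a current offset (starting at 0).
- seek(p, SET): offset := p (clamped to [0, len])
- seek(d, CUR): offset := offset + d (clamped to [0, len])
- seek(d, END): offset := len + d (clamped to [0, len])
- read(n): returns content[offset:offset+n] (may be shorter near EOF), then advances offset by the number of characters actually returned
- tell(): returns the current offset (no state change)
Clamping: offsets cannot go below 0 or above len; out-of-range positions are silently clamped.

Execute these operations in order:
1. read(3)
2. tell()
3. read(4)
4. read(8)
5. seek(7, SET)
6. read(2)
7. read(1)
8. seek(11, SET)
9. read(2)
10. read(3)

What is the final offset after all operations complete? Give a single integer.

After 1 (read(3)): returned 'XDF', offset=3
After 2 (tell()): offset=3
After 3 (read(4)): returned 'L4SD', offset=7
After 4 (read(8)): returned 'IORWQSRN', offset=15
After 5 (seek(7, SET)): offset=7
After 6 (read(2)): returned 'IO', offset=9
After 7 (read(1)): returned 'R', offset=10
After 8 (seek(11, SET)): offset=11
After 9 (read(2)): returned 'QS', offset=13
After 10 (read(3)): returned 'RNF', offset=16

Answer: 16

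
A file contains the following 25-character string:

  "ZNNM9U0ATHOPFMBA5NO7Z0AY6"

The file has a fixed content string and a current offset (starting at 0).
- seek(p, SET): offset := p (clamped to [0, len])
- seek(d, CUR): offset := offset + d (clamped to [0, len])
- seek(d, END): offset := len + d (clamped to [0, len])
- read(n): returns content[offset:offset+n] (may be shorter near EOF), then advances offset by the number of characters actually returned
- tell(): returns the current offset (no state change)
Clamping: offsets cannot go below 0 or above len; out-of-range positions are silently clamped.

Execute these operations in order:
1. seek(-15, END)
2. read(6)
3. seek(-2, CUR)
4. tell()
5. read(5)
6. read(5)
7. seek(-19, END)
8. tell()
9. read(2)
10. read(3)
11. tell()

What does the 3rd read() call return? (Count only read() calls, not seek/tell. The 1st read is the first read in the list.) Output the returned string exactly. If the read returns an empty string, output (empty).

After 1 (seek(-15, END)): offset=10
After 2 (read(6)): returned 'OPFMBA', offset=16
After 3 (seek(-2, CUR)): offset=14
After 4 (tell()): offset=14
After 5 (read(5)): returned 'BA5NO', offset=19
After 6 (read(5)): returned '7Z0AY', offset=24
After 7 (seek(-19, END)): offset=6
After 8 (tell()): offset=6
After 9 (read(2)): returned '0A', offset=8
After 10 (read(3)): returned 'THO', offset=11
After 11 (tell()): offset=11

Answer: 7Z0AY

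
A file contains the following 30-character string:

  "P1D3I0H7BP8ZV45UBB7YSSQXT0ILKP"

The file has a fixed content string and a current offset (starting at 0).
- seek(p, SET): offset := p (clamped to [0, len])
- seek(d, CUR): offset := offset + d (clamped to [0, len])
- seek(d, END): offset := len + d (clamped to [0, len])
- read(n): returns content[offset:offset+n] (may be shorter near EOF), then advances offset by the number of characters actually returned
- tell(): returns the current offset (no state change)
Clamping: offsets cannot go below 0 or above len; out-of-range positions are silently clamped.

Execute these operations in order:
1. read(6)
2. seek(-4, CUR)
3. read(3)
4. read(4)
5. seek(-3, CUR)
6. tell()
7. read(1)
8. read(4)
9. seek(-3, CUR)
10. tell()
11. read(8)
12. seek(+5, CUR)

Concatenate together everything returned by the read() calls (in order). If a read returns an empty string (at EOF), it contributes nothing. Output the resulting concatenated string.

Answer: P1D3I0D3I0H7BH7BP8BP8ZV45U

Derivation:
After 1 (read(6)): returned 'P1D3I0', offset=6
After 2 (seek(-4, CUR)): offset=2
After 3 (read(3)): returned 'D3I', offset=5
After 4 (read(4)): returned '0H7B', offset=9
After 5 (seek(-3, CUR)): offset=6
After 6 (tell()): offset=6
After 7 (read(1)): returned 'H', offset=7
After 8 (read(4)): returned '7BP8', offset=11
After 9 (seek(-3, CUR)): offset=8
After 10 (tell()): offset=8
After 11 (read(8)): returned 'BP8ZV45U', offset=16
After 12 (seek(+5, CUR)): offset=21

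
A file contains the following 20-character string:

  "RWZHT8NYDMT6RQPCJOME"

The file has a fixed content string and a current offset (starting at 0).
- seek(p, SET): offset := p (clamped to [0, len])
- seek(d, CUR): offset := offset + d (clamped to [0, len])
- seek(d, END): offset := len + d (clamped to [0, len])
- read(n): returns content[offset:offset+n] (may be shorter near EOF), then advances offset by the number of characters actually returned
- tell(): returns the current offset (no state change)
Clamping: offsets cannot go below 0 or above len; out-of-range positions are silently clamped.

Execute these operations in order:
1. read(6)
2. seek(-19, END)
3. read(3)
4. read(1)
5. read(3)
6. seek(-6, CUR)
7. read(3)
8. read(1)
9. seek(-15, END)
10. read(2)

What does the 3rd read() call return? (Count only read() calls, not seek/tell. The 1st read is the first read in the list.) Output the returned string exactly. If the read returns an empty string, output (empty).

Answer: T

Derivation:
After 1 (read(6)): returned 'RWZHT8', offset=6
After 2 (seek(-19, END)): offset=1
After 3 (read(3)): returned 'WZH', offset=4
After 4 (read(1)): returned 'T', offset=5
After 5 (read(3)): returned '8NY', offset=8
After 6 (seek(-6, CUR)): offset=2
After 7 (read(3)): returned 'ZHT', offset=5
After 8 (read(1)): returned '8', offset=6
After 9 (seek(-15, END)): offset=5
After 10 (read(2)): returned '8N', offset=7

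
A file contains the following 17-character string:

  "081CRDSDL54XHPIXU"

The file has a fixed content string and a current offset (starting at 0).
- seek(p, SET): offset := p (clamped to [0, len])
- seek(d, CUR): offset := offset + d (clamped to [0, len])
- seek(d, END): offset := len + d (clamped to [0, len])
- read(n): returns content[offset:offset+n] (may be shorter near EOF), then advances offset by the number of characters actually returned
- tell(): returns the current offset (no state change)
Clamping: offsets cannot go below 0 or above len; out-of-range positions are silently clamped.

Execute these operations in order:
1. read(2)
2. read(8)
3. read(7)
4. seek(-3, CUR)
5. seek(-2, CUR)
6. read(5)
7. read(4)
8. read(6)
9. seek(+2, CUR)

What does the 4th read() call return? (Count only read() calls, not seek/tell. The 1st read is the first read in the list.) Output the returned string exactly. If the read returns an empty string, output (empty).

After 1 (read(2)): returned '08', offset=2
After 2 (read(8)): returned '1CRDSDL5', offset=10
After 3 (read(7)): returned '4XHPIXU', offset=17
After 4 (seek(-3, CUR)): offset=14
After 5 (seek(-2, CUR)): offset=12
After 6 (read(5)): returned 'HPIXU', offset=17
After 7 (read(4)): returned '', offset=17
After 8 (read(6)): returned '', offset=17
After 9 (seek(+2, CUR)): offset=17

Answer: HPIXU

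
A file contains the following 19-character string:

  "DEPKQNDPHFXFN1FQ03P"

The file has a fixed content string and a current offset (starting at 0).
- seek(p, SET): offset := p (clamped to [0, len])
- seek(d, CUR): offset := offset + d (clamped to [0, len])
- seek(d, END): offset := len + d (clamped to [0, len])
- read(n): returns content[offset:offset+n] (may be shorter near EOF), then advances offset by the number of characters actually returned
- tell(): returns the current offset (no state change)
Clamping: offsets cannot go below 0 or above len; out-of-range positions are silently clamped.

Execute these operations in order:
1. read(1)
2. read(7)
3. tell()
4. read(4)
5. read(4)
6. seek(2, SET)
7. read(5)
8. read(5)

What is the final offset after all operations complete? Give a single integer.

After 1 (read(1)): returned 'D', offset=1
After 2 (read(7)): returned 'EPKQNDP', offset=8
After 3 (tell()): offset=8
After 4 (read(4)): returned 'HFXF', offset=12
After 5 (read(4)): returned 'N1FQ', offset=16
After 6 (seek(2, SET)): offset=2
After 7 (read(5)): returned 'PKQND', offset=7
After 8 (read(5)): returned 'PHFXF', offset=12

Answer: 12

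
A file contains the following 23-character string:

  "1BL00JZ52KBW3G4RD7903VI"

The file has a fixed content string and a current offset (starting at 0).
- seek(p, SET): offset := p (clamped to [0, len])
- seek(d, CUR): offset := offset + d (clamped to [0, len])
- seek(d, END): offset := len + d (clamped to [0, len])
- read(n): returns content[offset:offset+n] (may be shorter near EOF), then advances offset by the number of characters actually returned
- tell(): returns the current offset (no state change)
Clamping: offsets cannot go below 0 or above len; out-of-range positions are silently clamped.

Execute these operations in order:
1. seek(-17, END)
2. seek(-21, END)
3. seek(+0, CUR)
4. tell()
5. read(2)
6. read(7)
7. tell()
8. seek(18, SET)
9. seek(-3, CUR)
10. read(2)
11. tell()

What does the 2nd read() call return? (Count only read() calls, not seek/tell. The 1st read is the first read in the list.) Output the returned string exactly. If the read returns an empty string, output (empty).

After 1 (seek(-17, END)): offset=6
After 2 (seek(-21, END)): offset=2
After 3 (seek(+0, CUR)): offset=2
After 4 (tell()): offset=2
After 5 (read(2)): returned 'L0', offset=4
After 6 (read(7)): returned '0JZ52KB', offset=11
After 7 (tell()): offset=11
After 8 (seek(18, SET)): offset=18
After 9 (seek(-3, CUR)): offset=15
After 10 (read(2)): returned 'RD', offset=17
After 11 (tell()): offset=17

Answer: 0JZ52KB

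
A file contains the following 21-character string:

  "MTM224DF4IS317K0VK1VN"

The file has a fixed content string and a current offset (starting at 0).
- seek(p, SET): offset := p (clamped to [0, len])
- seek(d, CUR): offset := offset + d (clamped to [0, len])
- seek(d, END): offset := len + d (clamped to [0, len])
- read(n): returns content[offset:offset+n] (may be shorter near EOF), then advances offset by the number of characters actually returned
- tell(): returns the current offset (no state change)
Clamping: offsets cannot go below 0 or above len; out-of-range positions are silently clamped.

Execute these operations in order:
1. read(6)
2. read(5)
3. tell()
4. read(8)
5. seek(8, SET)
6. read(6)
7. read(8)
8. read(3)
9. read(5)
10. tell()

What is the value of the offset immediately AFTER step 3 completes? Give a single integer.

Answer: 11

Derivation:
After 1 (read(6)): returned 'MTM224', offset=6
After 2 (read(5)): returned 'DF4IS', offset=11
After 3 (tell()): offset=11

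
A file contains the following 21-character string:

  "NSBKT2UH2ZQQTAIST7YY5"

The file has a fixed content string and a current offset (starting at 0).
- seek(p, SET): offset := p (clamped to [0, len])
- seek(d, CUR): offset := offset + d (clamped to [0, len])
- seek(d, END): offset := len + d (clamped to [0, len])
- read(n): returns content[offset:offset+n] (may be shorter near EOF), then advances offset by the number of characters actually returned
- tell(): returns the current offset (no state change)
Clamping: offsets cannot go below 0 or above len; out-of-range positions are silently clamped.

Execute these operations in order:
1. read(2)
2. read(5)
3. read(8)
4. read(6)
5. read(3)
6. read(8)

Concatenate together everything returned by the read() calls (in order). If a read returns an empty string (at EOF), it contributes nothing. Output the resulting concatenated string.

After 1 (read(2)): returned 'NS', offset=2
After 2 (read(5)): returned 'BKT2U', offset=7
After 3 (read(8)): returned 'H2ZQQTAI', offset=15
After 4 (read(6)): returned 'ST7YY5', offset=21
After 5 (read(3)): returned '', offset=21
After 6 (read(8)): returned '', offset=21

Answer: NSBKT2UH2ZQQTAIST7YY5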